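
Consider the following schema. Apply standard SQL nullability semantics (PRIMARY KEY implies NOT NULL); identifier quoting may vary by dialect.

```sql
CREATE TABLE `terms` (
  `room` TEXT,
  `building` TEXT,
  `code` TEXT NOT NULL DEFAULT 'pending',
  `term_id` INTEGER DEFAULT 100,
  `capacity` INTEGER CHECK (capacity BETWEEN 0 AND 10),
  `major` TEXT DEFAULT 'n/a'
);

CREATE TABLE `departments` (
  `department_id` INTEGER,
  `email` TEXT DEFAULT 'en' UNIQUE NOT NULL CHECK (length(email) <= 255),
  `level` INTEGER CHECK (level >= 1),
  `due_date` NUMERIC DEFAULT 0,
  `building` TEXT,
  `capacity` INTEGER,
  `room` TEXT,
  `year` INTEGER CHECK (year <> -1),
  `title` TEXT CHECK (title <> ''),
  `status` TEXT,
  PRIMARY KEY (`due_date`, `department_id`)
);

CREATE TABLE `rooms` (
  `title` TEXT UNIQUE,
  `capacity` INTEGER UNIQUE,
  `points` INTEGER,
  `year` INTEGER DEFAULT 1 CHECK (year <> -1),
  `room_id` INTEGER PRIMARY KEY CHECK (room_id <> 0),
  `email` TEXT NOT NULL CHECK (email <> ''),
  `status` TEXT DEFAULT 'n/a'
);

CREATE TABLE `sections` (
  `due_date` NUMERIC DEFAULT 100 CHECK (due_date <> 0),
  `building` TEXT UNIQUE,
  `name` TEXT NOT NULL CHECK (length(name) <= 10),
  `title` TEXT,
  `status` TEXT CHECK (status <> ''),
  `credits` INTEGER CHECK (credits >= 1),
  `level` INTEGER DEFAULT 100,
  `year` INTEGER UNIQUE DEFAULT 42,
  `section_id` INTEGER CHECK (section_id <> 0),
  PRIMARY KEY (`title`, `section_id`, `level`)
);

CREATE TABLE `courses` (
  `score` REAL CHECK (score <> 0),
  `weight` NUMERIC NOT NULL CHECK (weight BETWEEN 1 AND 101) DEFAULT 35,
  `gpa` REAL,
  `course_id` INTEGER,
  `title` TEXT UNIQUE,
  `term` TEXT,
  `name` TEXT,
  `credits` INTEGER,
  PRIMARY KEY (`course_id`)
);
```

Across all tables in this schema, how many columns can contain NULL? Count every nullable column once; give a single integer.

28

terms: 5 nullable (room, building, term_id, capacity, major — PK none and explicit NOT NULL columns excluded).
departments: 7 nullable (level, building, capacity, room, year, title, status — PK (due_date, department_id) and explicit NOT NULL columns excluded).
rooms: 5 nullable (title, capacity, points, year, status — PK (room_id) and explicit NOT NULL columns excluded).
sections: 5 nullable (due_date, building, status, credits, year — PK (title, section_id, level) and explicit NOT NULL columns excluded).
courses: 6 nullable (score, gpa, title, term, name, credits — PK (course_id) and explicit NOT NULL columns excluded).
Total: 5 + 7 + 5 + 5 + 6 = 28.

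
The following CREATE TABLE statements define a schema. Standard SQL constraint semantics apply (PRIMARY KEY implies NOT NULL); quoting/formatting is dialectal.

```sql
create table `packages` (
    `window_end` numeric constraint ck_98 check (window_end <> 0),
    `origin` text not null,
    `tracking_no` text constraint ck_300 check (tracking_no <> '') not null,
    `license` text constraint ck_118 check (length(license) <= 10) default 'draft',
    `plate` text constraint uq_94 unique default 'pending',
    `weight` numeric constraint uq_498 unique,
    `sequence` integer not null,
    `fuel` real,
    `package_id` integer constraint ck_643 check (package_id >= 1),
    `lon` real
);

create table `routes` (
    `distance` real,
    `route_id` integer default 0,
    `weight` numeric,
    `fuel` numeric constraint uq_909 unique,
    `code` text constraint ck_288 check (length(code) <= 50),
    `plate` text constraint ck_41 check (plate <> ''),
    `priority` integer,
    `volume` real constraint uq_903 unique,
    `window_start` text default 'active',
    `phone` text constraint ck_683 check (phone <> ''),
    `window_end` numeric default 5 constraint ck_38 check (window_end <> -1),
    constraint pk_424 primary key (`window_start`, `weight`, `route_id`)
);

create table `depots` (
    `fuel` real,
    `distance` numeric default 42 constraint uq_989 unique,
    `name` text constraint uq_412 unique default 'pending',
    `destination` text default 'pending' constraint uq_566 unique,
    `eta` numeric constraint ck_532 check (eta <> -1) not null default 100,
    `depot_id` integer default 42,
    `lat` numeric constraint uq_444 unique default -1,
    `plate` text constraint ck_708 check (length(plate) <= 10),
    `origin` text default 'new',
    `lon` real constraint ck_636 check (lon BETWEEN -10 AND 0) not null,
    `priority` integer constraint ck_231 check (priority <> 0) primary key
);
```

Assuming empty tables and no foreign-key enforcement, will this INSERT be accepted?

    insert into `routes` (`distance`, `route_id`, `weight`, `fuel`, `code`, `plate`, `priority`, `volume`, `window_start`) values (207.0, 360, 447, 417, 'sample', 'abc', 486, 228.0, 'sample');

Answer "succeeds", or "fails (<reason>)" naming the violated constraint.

NOT NULL columns: route_id is supplied; weight is supplied; window_start is supplied.
CHECK constraints: 'sample' satisfies (length(code) <= 50); 'abc' satisfies (plate <> '').
No constraint is violated.

succeeds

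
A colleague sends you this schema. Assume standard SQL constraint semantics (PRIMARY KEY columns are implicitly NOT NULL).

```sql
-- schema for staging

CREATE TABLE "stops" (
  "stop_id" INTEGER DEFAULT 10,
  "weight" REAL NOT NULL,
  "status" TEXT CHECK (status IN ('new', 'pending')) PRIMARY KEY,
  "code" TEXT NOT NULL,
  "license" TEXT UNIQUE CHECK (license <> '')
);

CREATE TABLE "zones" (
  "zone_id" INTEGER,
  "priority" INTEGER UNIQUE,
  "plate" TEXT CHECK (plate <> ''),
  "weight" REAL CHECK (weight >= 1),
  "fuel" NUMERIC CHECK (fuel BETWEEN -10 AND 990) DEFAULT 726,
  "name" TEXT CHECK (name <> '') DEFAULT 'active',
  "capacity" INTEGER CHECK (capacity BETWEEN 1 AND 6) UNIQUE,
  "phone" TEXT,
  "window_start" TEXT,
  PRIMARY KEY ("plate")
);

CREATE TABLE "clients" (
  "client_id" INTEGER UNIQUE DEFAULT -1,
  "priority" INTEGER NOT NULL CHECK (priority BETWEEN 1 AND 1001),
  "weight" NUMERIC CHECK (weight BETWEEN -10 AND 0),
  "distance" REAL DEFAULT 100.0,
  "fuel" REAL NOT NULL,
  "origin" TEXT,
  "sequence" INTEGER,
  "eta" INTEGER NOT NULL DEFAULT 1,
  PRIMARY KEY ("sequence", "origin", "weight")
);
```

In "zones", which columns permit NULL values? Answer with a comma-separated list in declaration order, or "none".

zone_id, priority, weight, fuel, name, capacity, phone, window_start

- zone_id: no NOT NULL constraint applies → nullable.
- priority: UNIQUE does not imply NOT NULL → nullable.
- plate: part of the PRIMARY KEY, which implies NOT NULL → not nullable.
- weight: CHECK does not forbid NULL (a CHECK constraint passes when its expression is NULL) → nullable.
- fuel: CHECK does not forbid NULL (a CHECK constraint passes when its expression is NULL) → nullable.
- name: CHECK does not forbid NULL (a CHECK constraint passes when its expression is NULL) → nullable.
- capacity: CHECK does not forbid NULL (a CHECK constraint passes when its expression is NULL) → nullable.
- phone: no NOT NULL constraint applies → nullable.
- window_start: no NOT NULL constraint applies → nullable.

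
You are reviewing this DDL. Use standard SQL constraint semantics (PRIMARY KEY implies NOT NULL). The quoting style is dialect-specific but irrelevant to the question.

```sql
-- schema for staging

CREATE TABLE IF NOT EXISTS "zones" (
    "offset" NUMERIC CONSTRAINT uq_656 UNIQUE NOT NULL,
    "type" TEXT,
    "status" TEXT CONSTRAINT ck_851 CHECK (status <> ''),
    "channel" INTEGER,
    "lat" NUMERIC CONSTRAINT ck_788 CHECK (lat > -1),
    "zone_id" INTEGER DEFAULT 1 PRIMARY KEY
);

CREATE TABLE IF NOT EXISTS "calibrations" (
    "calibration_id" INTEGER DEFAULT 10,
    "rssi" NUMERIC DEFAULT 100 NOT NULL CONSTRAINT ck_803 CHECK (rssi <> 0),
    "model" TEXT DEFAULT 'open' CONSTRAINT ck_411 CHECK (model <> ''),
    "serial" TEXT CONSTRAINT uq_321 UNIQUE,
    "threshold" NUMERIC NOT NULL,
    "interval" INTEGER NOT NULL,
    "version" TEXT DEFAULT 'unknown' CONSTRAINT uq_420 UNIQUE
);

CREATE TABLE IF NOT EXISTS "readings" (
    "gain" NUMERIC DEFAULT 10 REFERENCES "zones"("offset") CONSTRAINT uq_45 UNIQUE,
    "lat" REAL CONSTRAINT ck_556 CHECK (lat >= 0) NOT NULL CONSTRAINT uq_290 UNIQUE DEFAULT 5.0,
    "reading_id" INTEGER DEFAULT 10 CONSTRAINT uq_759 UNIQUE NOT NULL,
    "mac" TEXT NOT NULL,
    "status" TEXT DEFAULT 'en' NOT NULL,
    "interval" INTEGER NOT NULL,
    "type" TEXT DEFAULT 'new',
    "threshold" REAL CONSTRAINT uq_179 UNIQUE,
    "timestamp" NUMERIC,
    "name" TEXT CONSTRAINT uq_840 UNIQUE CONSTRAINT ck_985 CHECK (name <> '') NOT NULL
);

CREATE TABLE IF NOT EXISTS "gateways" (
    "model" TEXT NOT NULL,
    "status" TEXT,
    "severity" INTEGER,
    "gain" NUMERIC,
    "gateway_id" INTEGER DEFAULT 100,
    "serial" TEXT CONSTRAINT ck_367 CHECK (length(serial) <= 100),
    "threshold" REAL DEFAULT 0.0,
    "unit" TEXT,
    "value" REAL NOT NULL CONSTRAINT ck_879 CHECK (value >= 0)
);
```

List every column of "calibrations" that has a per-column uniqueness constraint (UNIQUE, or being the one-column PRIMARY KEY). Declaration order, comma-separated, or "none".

- calibration_id: no UNIQUE or single-column PK constraint.
- rssi: no UNIQUE or single-column PK constraint.
- model: no UNIQUE or single-column PK constraint.
- serial: declared UNIQUE → unique.
- threshold: no UNIQUE or single-column PK constraint.
- interval: no UNIQUE or single-column PK constraint.
- version: declared UNIQUE → unique.

serial, version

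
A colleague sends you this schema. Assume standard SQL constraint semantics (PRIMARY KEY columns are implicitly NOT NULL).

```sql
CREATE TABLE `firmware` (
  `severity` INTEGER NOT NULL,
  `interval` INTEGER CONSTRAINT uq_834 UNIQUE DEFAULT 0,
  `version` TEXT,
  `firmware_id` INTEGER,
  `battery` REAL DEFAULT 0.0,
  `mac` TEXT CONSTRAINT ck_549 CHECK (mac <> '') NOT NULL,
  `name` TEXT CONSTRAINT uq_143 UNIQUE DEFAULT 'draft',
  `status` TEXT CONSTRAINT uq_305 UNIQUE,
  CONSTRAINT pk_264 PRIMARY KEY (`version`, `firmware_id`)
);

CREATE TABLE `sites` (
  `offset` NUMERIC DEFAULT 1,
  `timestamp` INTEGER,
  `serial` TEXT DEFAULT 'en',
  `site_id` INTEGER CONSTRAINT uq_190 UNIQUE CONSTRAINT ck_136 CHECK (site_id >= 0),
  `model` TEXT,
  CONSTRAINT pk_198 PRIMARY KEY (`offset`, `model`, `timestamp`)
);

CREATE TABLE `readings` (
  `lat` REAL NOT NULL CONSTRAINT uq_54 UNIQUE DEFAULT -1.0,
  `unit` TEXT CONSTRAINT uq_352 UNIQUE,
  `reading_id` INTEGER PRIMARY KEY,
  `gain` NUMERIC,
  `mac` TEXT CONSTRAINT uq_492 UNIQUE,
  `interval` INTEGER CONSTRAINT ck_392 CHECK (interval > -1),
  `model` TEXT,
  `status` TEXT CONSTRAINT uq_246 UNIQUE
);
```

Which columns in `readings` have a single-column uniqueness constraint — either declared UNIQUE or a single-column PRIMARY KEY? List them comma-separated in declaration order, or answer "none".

lat, unit, reading_id, mac, status

- lat: declared UNIQUE → unique.
- unit: declared UNIQUE → unique.
- reading_id: single-column PRIMARY KEY → unique.
- gain: no UNIQUE or single-column PK constraint.
- mac: declared UNIQUE → unique.
- interval: no UNIQUE or single-column PK constraint.
- model: no UNIQUE or single-column PK constraint.
- status: declared UNIQUE → unique.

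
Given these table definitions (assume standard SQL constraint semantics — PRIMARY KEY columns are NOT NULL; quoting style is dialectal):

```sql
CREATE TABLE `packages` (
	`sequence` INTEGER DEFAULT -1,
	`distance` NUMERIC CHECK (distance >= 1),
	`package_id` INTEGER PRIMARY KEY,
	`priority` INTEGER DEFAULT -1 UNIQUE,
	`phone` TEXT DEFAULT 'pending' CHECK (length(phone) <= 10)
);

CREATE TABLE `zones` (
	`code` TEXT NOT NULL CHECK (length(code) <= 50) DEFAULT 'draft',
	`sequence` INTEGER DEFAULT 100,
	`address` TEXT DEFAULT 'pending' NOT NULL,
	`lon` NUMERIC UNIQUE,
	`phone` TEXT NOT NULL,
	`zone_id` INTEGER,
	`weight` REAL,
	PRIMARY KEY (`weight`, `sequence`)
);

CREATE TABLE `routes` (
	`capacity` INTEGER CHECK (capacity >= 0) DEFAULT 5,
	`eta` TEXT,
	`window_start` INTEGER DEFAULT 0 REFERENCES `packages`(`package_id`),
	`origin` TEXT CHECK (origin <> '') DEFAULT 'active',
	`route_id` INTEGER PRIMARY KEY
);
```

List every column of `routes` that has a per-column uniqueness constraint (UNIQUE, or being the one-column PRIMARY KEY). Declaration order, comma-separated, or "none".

route_id

- capacity: no UNIQUE or single-column PK constraint.
- eta: no UNIQUE or single-column PK constraint.
- window_start: no UNIQUE or single-column PK constraint.
- origin: no UNIQUE or single-column PK constraint.
- route_id: single-column PRIMARY KEY → unique.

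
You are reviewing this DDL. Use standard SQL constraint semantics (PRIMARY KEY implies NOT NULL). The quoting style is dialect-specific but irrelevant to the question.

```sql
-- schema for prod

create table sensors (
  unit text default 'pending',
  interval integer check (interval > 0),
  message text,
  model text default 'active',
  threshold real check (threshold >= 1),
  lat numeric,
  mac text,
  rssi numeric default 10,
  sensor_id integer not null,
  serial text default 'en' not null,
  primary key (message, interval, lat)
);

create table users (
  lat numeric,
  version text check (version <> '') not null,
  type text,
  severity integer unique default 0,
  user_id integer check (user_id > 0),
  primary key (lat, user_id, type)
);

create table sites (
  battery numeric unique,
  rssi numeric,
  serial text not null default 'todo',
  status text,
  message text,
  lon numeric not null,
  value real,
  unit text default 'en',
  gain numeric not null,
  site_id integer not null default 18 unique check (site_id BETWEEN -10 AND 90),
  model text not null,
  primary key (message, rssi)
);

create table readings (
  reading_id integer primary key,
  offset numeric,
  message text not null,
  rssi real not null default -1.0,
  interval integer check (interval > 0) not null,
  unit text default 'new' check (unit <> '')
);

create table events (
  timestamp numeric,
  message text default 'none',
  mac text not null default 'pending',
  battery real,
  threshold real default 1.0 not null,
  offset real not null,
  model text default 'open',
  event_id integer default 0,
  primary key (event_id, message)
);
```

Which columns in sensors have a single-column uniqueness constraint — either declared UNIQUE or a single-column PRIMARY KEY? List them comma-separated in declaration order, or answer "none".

- unit: no UNIQUE or single-column PK constraint.
- interval: part of a composite PRIMARY KEY — only the tuple is unique, not this column on its own.
- message: part of a composite PRIMARY KEY — only the tuple is unique, not this column on its own.
- model: no UNIQUE or single-column PK constraint.
- threshold: no UNIQUE or single-column PK constraint.
- lat: part of a composite PRIMARY KEY — only the tuple is unique, not this column on its own.
- mac: no UNIQUE or single-column PK constraint.
- rssi: no UNIQUE or single-column PK constraint.
- sensor_id: no UNIQUE or single-column PK constraint.
- serial: no UNIQUE or single-column PK constraint.

none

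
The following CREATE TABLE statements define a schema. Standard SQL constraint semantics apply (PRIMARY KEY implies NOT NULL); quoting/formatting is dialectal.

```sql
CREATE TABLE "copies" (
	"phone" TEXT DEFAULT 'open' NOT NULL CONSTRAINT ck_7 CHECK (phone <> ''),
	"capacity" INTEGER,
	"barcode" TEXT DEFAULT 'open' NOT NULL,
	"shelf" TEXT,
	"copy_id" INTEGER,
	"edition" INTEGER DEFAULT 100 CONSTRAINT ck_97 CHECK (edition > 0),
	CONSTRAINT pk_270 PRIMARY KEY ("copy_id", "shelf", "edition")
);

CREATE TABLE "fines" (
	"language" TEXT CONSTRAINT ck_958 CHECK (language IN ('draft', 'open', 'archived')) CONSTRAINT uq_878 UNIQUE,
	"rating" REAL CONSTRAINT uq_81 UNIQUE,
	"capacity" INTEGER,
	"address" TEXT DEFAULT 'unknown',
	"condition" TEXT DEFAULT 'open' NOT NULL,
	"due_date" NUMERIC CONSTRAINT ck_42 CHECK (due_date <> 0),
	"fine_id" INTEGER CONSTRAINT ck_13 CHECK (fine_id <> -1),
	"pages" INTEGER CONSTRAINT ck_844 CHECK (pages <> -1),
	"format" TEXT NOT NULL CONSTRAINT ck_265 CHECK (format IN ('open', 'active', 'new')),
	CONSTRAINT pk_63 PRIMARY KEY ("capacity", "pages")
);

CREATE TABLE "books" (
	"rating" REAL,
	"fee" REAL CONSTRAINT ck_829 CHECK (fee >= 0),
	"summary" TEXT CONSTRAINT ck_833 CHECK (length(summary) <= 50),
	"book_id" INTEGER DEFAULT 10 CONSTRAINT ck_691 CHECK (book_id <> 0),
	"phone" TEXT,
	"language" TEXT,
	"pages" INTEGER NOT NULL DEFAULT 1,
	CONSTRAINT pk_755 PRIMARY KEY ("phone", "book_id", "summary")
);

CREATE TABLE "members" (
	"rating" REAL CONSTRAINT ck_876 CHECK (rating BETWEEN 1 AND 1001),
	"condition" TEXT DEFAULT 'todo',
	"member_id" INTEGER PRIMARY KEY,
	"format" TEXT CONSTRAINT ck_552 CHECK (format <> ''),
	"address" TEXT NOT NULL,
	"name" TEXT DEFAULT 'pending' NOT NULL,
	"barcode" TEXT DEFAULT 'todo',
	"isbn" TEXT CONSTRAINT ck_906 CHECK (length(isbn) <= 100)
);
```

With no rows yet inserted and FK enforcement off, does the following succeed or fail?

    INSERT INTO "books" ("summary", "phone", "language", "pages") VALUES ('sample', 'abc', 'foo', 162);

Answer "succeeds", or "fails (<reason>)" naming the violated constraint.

NOT NULL columns: book_id defaults to 10; pages is supplied; phone is supplied; summary is supplied.
CHECK constraints: 'sample' satisfies (length(summary) <= 50).
No constraint is violated.

succeeds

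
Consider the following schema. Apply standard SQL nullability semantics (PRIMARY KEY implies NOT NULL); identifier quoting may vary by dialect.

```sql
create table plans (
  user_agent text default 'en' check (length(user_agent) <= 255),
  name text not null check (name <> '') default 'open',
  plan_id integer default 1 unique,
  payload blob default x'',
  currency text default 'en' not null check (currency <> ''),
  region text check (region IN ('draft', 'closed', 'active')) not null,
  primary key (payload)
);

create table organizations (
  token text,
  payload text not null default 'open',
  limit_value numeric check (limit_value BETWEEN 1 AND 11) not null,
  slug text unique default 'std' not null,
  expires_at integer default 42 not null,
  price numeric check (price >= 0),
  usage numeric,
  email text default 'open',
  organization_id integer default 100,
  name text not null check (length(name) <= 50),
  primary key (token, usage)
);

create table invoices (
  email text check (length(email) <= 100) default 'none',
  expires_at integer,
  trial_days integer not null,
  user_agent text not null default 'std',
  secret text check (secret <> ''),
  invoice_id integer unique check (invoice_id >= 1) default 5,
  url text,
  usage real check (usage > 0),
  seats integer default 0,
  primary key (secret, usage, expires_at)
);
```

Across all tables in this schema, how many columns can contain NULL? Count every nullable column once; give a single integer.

9

plans: 2 nullable (user_agent, plan_id — PK (payload) and explicit NOT NULL columns excluded).
organizations: 3 nullable (price, email, organization_id — PK (token, usage) and explicit NOT NULL columns excluded).
invoices: 4 nullable (email, invoice_id, url, seats — PK (secret, usage, expires_at) and explicit NOT NULL columns excluded).
Total: 2 + 3 + 4 = 9.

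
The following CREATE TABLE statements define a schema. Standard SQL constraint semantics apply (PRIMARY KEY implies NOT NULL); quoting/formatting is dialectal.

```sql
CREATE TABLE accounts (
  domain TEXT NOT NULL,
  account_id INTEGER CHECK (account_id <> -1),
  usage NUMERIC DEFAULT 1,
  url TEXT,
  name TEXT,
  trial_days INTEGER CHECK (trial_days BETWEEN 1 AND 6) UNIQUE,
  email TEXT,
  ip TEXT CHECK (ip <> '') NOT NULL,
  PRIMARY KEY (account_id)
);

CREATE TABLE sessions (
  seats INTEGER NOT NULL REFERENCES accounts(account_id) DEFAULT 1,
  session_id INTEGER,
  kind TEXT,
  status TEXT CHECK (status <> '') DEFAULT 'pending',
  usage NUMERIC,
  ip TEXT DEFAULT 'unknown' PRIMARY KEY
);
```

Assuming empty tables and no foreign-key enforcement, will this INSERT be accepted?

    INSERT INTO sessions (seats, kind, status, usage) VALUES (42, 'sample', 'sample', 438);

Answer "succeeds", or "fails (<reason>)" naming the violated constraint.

succeeds

NOT NULL columns: ip defaults to 'unknown'; seats is supplied.
CHECK constraints: 'sample' satisfies (status <> '').
No constraint is violated.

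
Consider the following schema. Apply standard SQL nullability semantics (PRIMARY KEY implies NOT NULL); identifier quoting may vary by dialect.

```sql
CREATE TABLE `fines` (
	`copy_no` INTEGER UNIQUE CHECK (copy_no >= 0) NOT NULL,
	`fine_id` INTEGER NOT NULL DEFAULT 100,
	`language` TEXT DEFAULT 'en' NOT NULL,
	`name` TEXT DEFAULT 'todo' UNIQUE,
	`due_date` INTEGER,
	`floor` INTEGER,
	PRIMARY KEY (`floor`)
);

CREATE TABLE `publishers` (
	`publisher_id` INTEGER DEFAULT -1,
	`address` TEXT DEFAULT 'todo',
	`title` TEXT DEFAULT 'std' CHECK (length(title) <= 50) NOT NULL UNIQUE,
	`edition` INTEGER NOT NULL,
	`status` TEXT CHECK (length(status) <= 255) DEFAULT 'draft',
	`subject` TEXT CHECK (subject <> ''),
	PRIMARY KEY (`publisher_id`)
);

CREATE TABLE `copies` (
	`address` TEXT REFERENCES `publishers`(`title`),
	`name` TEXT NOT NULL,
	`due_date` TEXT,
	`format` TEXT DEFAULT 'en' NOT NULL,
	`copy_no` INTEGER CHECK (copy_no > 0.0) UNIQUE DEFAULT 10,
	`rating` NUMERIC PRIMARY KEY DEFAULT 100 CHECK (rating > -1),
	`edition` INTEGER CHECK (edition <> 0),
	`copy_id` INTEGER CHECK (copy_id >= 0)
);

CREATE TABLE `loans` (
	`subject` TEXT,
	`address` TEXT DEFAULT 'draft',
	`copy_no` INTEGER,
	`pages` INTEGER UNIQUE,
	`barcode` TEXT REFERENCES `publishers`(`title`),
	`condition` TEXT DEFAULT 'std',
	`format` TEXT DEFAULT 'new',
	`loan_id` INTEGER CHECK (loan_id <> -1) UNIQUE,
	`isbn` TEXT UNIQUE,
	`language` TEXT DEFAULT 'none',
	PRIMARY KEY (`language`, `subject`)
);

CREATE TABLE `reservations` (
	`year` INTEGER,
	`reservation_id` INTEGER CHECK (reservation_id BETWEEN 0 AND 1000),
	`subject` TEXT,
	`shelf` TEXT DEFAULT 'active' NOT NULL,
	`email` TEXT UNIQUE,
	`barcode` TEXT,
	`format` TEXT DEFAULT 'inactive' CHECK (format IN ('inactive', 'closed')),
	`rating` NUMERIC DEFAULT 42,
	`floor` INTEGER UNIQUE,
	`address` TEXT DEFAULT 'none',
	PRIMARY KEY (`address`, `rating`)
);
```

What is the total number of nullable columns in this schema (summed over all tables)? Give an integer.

25

fines: 2 nullable (name, due_date — PK (floor) and explicit NOT NULL columns excluded).
publishers: 3 nullable (address, status, subject — PK (publisher_id) and explicit NOT NULL columns excluded).
copies: 5 nullable (address, due_date, copy_no, edition, copy_id — PK (rating) and explicit NOT NULL columns excluded).
loans: 8 nullable (address, copy_no, pages, barcode, condition, format, loan_id, isbn — PK (language, subject) and explicit NOT NULL columns excluded).
reservations: 7 nullable (year, reservation_id, subject, email, barcode, format, floor — PK (address, rating) and explicit NOT NULL columns excluded).
Total: 2 + 3 + 5 + 8 + 7 = 25.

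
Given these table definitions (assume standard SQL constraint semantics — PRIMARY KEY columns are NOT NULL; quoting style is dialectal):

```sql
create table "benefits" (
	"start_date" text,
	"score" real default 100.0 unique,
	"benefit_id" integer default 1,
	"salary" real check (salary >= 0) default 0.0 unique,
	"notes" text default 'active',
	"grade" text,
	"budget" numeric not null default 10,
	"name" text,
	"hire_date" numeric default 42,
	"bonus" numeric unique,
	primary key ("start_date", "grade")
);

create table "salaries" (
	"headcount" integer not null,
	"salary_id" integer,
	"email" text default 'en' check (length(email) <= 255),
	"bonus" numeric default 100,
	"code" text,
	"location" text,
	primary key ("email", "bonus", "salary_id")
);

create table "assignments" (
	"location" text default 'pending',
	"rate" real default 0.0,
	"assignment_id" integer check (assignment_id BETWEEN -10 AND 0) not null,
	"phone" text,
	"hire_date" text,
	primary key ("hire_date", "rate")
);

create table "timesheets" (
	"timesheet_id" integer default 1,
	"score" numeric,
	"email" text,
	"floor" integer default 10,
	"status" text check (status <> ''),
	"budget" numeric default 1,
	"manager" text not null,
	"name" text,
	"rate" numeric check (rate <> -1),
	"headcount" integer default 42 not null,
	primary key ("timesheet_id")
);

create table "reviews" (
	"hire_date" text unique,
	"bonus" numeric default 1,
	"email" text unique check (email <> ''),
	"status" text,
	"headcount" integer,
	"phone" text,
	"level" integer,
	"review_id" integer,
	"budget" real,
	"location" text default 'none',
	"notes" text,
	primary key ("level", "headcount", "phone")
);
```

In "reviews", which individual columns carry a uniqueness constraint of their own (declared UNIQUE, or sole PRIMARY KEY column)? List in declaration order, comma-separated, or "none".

hire_date, email

- hire_date: declared UNIQUE → unique.
- bonus: no UNIQUE or single-column PK constraint.
- email: declared UNIQUE → unique.
- status: no UNIQUE or single-column PK constraint.
- headcount: part of a composite PRIMARY KEY — only the tuple is unique, not this column on its own.
- phone: part of a composite PRIMARY KEY — only the tuple is unique, not this column on its own.
- level: part of a composite PRIMARY KEY — only the tuple is unique, not this column on its own.
- review_id: no UNIQUE or single-column PK constraint.
- budget: no UNIQUE or single-column PK constraint.
- location: no UNIQUE or single-column PK constraint.
- notes: no UNIQUE or single-column PK constraint.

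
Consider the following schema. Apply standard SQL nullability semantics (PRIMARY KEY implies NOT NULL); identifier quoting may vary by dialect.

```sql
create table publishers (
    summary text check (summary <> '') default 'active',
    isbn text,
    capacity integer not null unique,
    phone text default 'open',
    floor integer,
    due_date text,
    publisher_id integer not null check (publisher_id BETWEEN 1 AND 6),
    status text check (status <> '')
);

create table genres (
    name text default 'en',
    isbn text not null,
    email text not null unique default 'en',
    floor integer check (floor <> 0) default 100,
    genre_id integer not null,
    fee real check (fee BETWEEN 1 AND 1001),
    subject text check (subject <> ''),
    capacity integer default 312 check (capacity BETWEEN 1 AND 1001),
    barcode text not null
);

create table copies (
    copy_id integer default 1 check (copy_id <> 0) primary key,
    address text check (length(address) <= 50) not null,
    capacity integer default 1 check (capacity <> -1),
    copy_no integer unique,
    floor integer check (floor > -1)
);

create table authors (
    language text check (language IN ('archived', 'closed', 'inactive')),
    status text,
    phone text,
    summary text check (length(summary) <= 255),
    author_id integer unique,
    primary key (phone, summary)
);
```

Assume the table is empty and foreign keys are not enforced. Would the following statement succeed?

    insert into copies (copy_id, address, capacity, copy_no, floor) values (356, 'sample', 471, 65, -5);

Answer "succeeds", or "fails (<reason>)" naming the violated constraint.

The value -5 for floor violates CHECK (floor > -1).

fails (CHECK on floor)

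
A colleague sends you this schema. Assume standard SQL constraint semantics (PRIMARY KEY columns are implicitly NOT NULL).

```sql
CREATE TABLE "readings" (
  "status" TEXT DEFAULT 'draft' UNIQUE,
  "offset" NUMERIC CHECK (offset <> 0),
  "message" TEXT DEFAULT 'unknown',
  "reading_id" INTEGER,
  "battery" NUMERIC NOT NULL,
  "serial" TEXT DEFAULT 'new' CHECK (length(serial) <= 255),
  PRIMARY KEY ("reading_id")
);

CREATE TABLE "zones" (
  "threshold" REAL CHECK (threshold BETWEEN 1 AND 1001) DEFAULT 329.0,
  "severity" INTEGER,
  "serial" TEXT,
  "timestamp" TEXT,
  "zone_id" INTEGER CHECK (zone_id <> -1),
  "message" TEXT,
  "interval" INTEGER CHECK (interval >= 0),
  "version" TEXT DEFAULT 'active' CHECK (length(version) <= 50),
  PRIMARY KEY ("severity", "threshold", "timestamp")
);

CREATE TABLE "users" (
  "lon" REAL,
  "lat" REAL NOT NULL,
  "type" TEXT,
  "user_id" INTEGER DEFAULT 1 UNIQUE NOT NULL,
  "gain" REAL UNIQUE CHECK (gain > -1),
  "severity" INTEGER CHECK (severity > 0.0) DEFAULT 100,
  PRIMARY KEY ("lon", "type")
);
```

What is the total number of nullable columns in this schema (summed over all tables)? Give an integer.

readings: 4 nullable (status, offset, message, serial — PK (reading_id) and explicit NOT NULL columns excluded).
zones: 5 nullable (serial, zone_id, message, interval, version — PK (severity, threshold, timestamp) and explicit NOT NULL columns excluded).
users: 2 nullable (gain, severity — PK (lon, type) and explicit NOT NULL columns excluded).
Total: 4 + 5 + 2 = 11.

11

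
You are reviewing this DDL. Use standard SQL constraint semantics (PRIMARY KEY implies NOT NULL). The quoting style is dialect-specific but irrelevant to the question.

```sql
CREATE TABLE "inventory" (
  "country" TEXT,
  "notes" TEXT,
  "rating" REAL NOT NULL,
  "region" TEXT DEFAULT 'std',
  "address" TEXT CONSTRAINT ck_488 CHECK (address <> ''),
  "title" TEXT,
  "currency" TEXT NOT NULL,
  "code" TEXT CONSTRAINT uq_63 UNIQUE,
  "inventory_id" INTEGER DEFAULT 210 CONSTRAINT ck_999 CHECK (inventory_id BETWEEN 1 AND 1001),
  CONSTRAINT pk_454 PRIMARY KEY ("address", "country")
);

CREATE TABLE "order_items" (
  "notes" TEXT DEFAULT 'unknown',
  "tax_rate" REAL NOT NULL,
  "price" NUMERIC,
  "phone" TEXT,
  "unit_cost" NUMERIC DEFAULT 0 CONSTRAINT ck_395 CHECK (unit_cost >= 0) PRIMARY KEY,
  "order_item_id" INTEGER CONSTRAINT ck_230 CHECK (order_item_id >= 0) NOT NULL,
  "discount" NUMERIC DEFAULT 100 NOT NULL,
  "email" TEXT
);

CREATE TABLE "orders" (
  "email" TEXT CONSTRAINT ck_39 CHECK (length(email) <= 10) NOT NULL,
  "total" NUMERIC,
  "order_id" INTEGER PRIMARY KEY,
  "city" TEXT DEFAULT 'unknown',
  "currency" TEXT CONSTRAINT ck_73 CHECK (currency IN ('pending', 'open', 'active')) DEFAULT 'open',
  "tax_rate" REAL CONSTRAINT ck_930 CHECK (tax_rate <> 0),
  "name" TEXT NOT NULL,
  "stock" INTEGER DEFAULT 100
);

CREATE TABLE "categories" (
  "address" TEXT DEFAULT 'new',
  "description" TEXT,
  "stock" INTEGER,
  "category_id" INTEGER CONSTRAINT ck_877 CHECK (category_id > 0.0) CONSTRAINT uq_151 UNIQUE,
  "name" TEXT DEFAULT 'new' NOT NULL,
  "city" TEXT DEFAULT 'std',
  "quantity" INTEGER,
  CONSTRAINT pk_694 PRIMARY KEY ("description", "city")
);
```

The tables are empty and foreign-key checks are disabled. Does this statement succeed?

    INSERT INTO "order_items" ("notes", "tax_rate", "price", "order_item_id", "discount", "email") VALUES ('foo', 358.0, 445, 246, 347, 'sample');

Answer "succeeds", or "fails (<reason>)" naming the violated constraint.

succeeds

NOT NULL columns: discount is supplied; order_item_id is supplied; tax_rate is supplied; unit_cost defaults to 0.
CHECK constraints: 246 satisfies (order_item_id >= 0).
No constraint is violated.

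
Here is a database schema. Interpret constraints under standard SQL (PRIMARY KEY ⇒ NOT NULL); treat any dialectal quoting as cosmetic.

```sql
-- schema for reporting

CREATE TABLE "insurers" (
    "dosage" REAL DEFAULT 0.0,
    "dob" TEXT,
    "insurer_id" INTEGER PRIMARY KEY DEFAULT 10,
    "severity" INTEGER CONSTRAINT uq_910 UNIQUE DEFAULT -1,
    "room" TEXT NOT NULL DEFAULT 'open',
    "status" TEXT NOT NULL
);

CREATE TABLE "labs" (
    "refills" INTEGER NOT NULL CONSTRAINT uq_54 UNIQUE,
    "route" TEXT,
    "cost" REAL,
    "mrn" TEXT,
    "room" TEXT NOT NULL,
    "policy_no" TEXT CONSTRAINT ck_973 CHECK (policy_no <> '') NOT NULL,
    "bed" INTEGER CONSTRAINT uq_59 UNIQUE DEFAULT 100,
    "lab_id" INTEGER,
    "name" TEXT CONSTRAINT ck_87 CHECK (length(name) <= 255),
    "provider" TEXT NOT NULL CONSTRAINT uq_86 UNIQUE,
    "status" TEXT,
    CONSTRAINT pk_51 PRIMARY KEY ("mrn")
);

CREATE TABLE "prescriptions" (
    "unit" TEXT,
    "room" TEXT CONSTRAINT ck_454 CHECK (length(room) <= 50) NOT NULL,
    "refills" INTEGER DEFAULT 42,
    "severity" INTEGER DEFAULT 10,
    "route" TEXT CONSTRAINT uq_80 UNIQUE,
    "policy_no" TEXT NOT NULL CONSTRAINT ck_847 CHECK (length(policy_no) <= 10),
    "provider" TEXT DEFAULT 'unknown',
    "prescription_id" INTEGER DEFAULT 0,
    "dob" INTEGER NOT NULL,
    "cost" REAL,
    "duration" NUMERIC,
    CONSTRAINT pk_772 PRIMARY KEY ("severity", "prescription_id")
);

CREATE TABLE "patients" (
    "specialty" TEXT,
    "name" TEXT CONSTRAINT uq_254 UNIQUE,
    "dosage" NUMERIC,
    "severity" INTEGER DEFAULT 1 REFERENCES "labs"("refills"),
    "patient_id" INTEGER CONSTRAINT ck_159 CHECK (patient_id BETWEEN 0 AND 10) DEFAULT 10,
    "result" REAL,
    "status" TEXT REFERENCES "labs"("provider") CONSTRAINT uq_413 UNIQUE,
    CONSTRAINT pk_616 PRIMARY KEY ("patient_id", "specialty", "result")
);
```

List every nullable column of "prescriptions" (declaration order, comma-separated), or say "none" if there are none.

unit, refills, route, provider, cost, duration

- unit: no NOT NULL constraint applies → nullable.
- room: declared NOT NULL → not nullable.
- refills: DEFAULT only fills an omitted column; an explicit NULL is still allowed → nullable.
- severity: part of the PRIMARY KEY, which implies NOT NULL → not nullable.
- route: UNIQUE does not imply NOT NULL → nullable.
- policy_no: declared NOT NULL → not nullable.
- provider: DEFAULT only fills an omitted column; an explicit NULL is still allowed → nullable.
- prescription_id: part of the PRIMARY KEY, which implies NOT NULL → not nullable.
- dob: declared NOT NULL → not nullable.
- cost: no NOT NULL constraint applies → nullable.
- duration: no NOT NULL constraint applies → nullable.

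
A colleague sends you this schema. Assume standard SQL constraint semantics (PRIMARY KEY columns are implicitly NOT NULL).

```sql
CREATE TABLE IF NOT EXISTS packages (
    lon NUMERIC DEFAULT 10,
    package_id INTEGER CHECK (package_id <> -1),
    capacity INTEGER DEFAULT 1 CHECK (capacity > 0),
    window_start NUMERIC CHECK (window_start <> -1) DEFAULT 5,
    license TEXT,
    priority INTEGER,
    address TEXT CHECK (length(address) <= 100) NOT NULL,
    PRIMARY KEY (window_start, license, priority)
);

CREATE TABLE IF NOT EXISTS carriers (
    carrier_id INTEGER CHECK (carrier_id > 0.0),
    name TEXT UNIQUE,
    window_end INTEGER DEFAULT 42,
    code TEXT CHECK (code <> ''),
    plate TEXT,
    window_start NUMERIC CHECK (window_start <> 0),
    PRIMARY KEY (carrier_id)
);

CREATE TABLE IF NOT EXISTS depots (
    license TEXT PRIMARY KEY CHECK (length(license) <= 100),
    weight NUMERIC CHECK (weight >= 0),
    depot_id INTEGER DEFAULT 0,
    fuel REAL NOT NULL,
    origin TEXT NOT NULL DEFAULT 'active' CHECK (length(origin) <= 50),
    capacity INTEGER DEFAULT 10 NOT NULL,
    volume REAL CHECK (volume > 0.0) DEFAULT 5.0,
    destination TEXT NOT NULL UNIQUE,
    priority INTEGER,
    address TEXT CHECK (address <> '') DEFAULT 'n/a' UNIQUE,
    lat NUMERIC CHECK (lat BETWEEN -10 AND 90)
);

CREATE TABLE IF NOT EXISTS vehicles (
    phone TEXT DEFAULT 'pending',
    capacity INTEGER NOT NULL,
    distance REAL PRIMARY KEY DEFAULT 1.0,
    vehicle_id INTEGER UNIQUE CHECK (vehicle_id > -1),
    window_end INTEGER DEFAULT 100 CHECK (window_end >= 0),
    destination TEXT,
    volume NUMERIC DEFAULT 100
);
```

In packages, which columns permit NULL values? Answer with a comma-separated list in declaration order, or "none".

- lon: DEFAULT only fills an omitted column; an explicit NULL is still allowed → nullable.
- package_id: CHECK does not forbid NULL (a CHECK constraint passes when its expression is NULL) → nullable.
- capacity: CHECK does not forbid NULL (a CHECK constraint passes when its expression is NULL) → nullable.
- window_start: part of the PRIMARY KEY, which implies NOT NULL → not nullable.
- license: part of the PRIMARY KEY, which implies NOT NULL → not nullable.
- priority: part of the PRIMARY KEY, which implies NOT NULL → not nullable.
- address: declared NOT NULL → not nullable.

lon, package_id, capacity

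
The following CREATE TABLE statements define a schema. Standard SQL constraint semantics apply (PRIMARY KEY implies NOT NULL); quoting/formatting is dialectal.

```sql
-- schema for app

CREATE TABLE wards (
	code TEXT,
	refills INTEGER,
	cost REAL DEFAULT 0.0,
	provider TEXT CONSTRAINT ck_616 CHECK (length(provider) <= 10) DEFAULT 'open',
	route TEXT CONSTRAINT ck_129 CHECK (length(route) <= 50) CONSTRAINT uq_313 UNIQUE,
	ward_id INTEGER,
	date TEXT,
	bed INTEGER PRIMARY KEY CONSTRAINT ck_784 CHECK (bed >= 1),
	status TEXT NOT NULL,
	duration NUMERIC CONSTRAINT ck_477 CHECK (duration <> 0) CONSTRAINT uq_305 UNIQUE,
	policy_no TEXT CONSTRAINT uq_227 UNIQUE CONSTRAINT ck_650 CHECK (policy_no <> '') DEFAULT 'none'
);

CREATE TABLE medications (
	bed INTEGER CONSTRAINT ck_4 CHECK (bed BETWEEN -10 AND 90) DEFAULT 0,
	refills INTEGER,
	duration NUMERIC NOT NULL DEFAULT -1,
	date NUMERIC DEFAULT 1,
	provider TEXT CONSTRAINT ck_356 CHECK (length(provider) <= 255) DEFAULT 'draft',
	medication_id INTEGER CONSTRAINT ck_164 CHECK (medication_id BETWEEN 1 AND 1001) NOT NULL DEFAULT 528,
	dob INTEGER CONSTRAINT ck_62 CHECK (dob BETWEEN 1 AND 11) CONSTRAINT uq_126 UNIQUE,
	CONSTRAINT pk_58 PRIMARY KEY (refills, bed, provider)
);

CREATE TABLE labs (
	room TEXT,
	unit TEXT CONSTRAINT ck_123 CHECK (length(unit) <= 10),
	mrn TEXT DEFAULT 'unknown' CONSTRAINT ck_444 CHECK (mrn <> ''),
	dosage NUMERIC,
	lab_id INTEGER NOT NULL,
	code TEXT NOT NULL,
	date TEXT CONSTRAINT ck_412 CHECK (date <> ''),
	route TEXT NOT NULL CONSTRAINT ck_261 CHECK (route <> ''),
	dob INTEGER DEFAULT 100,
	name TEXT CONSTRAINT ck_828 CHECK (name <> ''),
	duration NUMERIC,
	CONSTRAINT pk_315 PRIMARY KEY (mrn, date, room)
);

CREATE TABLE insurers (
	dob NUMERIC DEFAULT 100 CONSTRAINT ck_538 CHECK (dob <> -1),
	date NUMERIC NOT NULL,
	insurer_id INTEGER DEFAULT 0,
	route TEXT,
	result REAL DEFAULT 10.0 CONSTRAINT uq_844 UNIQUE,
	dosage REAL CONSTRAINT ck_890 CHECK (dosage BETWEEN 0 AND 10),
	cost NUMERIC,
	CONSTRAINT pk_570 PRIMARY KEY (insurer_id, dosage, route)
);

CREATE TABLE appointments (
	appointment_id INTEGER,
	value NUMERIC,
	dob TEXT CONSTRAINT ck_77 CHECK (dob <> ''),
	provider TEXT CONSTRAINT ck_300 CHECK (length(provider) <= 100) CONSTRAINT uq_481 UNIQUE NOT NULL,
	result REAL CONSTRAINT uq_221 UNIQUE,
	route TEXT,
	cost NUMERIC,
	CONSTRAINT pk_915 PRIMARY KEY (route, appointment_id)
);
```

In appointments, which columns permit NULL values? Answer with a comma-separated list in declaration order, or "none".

value, dob, result, cost

- appointment_id: part of the PRIMARY KEY, which implies NOT NULL → not nullable.
- value: no NOT NULL constraint applies → nullable.
- dob: CHECK does not forbid NULL (a CHECK constraint passes when its expression is NULL) → nullable.
- provider: declared NOT NULL → not nullable.
- result: UNIQUE does not imply NOT NULL → nullable.
- route: part of the PRIMARY KEY, which implies NOT NULL → not nullable.
- cost: no NOT NULL constraint applies → nullable.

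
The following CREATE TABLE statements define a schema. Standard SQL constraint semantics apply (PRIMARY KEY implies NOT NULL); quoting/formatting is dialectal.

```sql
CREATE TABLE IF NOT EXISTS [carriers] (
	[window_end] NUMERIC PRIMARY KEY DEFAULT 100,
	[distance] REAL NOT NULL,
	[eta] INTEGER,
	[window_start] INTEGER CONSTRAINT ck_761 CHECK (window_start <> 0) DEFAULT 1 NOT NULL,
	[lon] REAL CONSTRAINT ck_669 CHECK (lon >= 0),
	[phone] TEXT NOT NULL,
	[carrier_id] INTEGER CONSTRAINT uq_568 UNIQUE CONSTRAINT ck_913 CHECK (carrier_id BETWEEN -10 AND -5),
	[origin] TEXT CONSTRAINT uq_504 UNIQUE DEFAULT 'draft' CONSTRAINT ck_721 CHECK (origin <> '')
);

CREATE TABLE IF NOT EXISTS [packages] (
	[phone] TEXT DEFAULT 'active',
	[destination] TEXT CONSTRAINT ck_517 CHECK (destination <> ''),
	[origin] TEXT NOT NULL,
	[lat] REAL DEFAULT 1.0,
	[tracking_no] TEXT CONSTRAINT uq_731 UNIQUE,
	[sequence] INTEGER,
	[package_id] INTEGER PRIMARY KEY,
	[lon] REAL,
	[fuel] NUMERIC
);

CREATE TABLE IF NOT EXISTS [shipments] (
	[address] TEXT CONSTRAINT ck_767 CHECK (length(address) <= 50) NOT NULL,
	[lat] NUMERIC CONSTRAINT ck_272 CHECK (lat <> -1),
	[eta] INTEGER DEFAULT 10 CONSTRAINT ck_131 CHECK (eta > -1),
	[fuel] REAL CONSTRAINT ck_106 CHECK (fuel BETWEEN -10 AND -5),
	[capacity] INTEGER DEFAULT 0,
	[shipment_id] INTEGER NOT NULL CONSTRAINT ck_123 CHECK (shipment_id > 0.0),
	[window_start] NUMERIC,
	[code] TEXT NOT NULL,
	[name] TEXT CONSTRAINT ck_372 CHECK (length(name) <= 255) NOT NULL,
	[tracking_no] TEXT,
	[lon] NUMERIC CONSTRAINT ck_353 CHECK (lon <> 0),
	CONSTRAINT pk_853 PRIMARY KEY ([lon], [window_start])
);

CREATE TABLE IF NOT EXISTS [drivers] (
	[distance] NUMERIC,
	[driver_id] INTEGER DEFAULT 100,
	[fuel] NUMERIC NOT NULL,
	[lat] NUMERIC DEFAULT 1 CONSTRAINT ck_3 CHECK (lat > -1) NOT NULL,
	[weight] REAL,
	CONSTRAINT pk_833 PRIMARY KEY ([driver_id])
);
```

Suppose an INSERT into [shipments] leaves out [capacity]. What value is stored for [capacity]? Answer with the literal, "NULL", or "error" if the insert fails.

capacity has an explicit DEFAULT 0.
When the column is omitted from an INSERT, that default is used.

0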